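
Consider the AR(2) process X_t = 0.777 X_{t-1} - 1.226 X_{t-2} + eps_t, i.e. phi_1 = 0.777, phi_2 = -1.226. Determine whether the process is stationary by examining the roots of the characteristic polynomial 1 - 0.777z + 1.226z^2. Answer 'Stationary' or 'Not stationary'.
\text{Not stationary}

The AR(p) characteristic polynomial is P(z) = 1 - 0.777z + 1.226z^2.
Stationarity requires all roots to lie outside the unit circle, i.e. |z| > 1 for every root.
Set 1 + (-0.777) z + (1.226) z^2 = 0, i.e. a z^2 + b z + c = 0 with a = 1.226, b = -0.777, c = 1.
Discriminant D = b^2 - 4ac = (-0.777)^2 - 4*(1.226)*1 = 0.603729 - (4.904) = -4.300271.
D < 0, so the roots are the complex-conjugate pair z = (-b +/- i sqrt(-D)) / (2a) = 0.3169 +/- 0.8457i.
For a conjugate pair |z|^2 = z * conj(z) = (product of roots) = c/a = 1/(1.226) = 0.815661, so |z| = sqrt(0.815661) = 0.9031 for both roots.
Moduli of all roots: 0.9031, 0.9031.
All moduli strictly greater than 1? No.
Verdict: Not stationary.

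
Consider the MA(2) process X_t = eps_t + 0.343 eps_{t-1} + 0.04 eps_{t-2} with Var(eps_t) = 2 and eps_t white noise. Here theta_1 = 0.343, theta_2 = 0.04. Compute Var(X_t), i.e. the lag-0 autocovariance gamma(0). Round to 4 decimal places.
\gamma(0) = 2.2385

For an MA(q) process X_t = eps_t + sum_i theta_i eps_{t-i} with
Var(eps_t) = sigma^2, the variance is
  gamma(0) = sigma^2 * (1 + sum_i theta_i^2).
  sum_i theta_i^2 = (0.343)^2 + (0.04)^2 = 0.117649 + 0.0016 = 0.119249.
  gamma(0) = 2 * (1 + 0.119249) = 2 * 1.119249 = 2.238498, which rounds to 2.2385.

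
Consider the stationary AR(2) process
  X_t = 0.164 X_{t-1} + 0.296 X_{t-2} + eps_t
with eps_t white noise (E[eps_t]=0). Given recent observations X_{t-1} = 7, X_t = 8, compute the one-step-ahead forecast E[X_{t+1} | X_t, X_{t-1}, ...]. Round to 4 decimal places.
E[X_{t+1} \mid \mathcal F_t] = 3.3840

For an AR(p) model X_t = c + sum_i phi_i X_{t-i} + eps_t, the
one-step-ahead conditional mean is
  E[X_{t+1} | X_t, ...] = c + sum_i phi_i X_{t+1-i}.
Substitute known values:
  E[X_{t+1} | ...] = (0.164) * (8) + (0.296) * (7)
                   = 3.3840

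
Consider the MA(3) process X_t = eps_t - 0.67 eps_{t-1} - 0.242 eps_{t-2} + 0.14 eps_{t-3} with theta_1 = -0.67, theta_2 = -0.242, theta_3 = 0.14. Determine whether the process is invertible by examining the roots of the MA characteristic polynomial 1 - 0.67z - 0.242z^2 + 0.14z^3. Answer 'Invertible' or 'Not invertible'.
\text{Invertible}

The MA(q) characteristic polynomial is P(z) = 1 - 0.67z - 0.242z^2 + 0.14z^3.
Invertibility requires all roots to lie outside the unit circle, i.e. |z| > 1 for every root.
Degree 3: look for a simple real root z0 first, then factor out (1 - z/z0) and solve the remaining quadratic.
Testing z0 = 2.5: P(2.5) = 1 + (-0.67)(2.5) + (-0.242)(2.5)^2 + (0.14)(2.5)^3
  = 1 + (-1.675) + (-1.5125) + (2.1875) = 0.  So z_0 = 2.5 is a root, |z_0| = 2.5.
Divide out the factor (1 - 0.4 z) = (1 - z/z0) (since 1/z0 = 0.4):
  P(z) = (1 - 0.4 z)(1 + (-0.27) z + (-0.35) z^2)
  [check: z-coef -0.27 - (0.4) = -0.67; z^2-coef -0.35 - (0.4)(-0.27) = -0.242; z^3-coef -(0.4)(-0.35) = 0.14.]
Remaining roots from the quadratic factor 1 + (-0.27) z + (-0.35) z^2:
  Set 1 + (-0.27) z + (-0.35) z^2 = 0, i.e. a z^2 + b z + c = 0 with a = -0.35, b = -0.27, c = 1.
  Discriminant D = b^2 - 4ac = (-0.27)^2 - 4*(-0.35)*1 = 0.0729 - (-1.4) = 1.4729.
  D >= 0, so the roots are real: z = (-b +/- sqrt(D)) / (2a) = (0.27 +/- 1.213631) / (-0.7).
    z_1 = (0.27 + 1.213631) / (-0.7) = -2.1195,   |z_1| = 2.1195.
    z_2 = (0.27 - 1.213631) / (-0.7) = 1.348,   |z_2| = 1.348.
Moduli of all roots: 2.5000, 2.1195, 1.3480.
All moduli strictly greater than 1? Yes.
Verdict: Invertible.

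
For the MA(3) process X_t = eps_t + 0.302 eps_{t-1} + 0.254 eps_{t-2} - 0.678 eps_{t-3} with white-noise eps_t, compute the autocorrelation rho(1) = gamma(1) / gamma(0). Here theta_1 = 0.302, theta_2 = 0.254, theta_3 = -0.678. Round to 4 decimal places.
\rho(1) = 0.1278

For an MA(q) process with theta_0 = 1, the autocovariance is
  gamma(k) = sigma^2 * sum_{i=0..q-k} theta_i * theta_{i+k},
and rho(k) = gamma(k) / gamma(0). Sigma^2 cancels.
  numerator   = (1)*(0.302) + (0.302)*(0.254) + (0.254)*(-0.678) = 0.206496.
  denominator = (1)^2 + (0.302)^2 + (0.254)^2 + (-0.678)^2 = 1.615404.
  rho(1) = 0.206496 / 1.615404 = 0.1278.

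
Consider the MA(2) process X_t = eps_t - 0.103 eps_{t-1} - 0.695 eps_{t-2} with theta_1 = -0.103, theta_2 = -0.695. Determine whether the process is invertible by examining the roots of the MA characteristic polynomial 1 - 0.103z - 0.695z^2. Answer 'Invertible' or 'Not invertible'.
\text{Invertible}

The MA(q) characteristic polynomial is P(z) = 1 - 0.103z - 0.695z^2.
Invertibility requires all roots to lie outside the unit circle, i.e. |z| > 1 for every root.
Set 1 + (-0.103) z + (-0.695) z^2 = 0, i.e. a z^2 + b z + c = 0 with a = -0.695, b = -0.103, c = 1.
Discriminant D = b^2 - 4ac = (-0.103)^2 - 4*(-0.695)*1 = 0.010609 - (-2.78) = 2.790609.
D >= 0, so the roots are real: z = (-b +/- sqrt(D)) / (2a) = (0.103 +/- 1.670512) / (-1.39).
  z_1 = (0.103 + 1.670512) / (-1.39) = -1.2759,   |z_1| = 1.2759.
  z_2 = (0.103 - 1.670512) / (-1.39) = 1.1277,   |z_2| = 1.1277.
Moduli of all roots: 1.2759, 1.1277.
All moduli strictly greater than 1? Yes.
Verdict: Invertible.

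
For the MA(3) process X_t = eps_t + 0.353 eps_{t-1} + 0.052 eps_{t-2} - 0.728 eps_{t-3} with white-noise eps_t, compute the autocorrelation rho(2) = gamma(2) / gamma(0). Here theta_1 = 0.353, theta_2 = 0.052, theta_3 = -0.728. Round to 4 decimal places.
\rho(2) = -0.1237

For an MA(q) process with theta_0 = 1, the autocovariance is
  gamma(k) = sigma^2 * sum_{i=0..q-k} theta_i * theta_{i+k},
and rho(k) = gamma(k) / gamma(0). Sigma^2 cancels.
  numerator   = (1)*(0.052) + (0.353)*(-0.728) = -0.204984.
  denominator = (1)^2 + (0.353)^2 + (0.052)^2 + (-0.728)^2 = 1.657297.
  rho(2) = -0.204984 / 1.657297 = -0.1237.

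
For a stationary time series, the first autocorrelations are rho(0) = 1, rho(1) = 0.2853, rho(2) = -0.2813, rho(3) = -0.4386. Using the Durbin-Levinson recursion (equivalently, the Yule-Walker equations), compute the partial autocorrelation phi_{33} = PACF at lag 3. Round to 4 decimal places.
\phi_{33} = -0.2760

The PACF at lag k is phi_{kk}, the last component of the solution
to the Yule-Walker system G_k phi = r_k where
  (G_k)_{ij} = rho(|i - j|), (r_k)_i = rho(i), i,j = 1..k.
Equivalently, Durbin-Levinson gives phi_{kk} iteratively:
  phi_{11} = rho(1)
  phi_{kk} = [rho(k) - sum_{j=1..k-1} phi_{k-1,j} rho(k-j)]
            / [1 - sum_{j=1..k-1} phi_{k-1,j} rho(j)],
  phi_{k,j} = phi_{k-1,j} - phi_{kk} phi_{k-1,k-j},  j = 1..k-1.
Step k = 1:
  phi_11 = rho(1) = 0.2853.
Step k = 2:
  phi_22 = [rho(2) - phi_11 rho(1)] / [1 - phi_11 rho(1)] = [-0.2813 - (0.2853)(0.2853)] / [1 - (0.2853)(0.2853)]
         = -0.36269609 / 0.91860391 = -0.394834.
  Update: phi_21 = phi_11 - phi_22 phi_11 = 0.2853 - (-0.394834)(0.2853) = 0.397946.
Step k = 3:
  phi_33 = [rho(3) - phi_21 rho(2) - phi_22 rho(1)] / [1 - phi_21 rho(1) - phi_22 rho(2)]
    numerator   = -0.4386 - (0.397946)(-0.2813) - (-0.394834)(0.2853) = -0.2140116
    denominator = 1 - (0.397946)(0.2853) - (-0.394834)(-0.2813) = 0.77539915
  phi_33 = -0.2140116 / 0.77539915 = -0.276.
Therefore phi_{33} = -0.2760.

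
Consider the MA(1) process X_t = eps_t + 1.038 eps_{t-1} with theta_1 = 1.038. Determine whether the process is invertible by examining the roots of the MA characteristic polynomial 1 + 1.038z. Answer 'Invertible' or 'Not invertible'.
\text{Not invertible}

The MA(q) characteristic polynomial is P(z) = 1 + 1.038z.
Invertibility requires all roots to lie outside the unit circle, i.e. |z| > 1 for every root.
This is linear in z: 1 + (1.038) z = 0  =>  z = -1/(1.038) = -0.963391,  |z| = 0.963391.
Moduli of all roots: 0.9634.
All moduli strictly greater than 1? No.
Verdict: Not invertible.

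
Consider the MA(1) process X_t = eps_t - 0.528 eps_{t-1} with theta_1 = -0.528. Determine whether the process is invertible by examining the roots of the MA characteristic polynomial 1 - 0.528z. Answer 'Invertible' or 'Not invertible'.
\text{Invertible}

The MA(q) characteristic polynomial is P(z) = 1 - 0.528z.
Invertibility requires all roots to lie outside the unit circle, i.e. |z| > 1 for every root.
This is linear in z: 1 + (-0.528) z = 0  =>  z = -1/(-0.528) = 1.893939,  |z| = 1.893939.
Moduli of all roots: 1.8939.
All moduli strictly greater than 1? Yes.
Verdict: Invertible.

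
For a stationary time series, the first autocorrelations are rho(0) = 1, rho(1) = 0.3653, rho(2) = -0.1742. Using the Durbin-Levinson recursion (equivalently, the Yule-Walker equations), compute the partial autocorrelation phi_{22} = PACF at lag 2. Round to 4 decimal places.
\phi_{22} = -0.3550

The PACF at lag k is phi_{kk}, the last component of the solution
to the Yule-Walker system G_k phi = r_k where
  (G_k)_{ij} = rho(|i - j|), (r_k)_i = rho(i), i,j = 1..k.
Equivalently, Durbin-Levinson gives phi_{kk} iteratively:
  phi_{11} = rho(1)
  phi_{kk} = [rho(k) - sum_{j=1..k-1} phi_{k-1,j} rho(k-j)]
            / [1 - sum_{j=1..k-1} phi_{k-1,j} rho(j)],
  phi_{k,j} = phi_{k-1,j} - phi_{kk} phi_{k-1,k-j},  j = 1..k-1.
Step k = 1:
  phi_11 = rho(1) = 0.3653.
Step k = 2:
  phi_22 = [rho(2) - phi_11 rho(1)] / [1 - phi_11 rho(1)] = [-0.1742 - (0.3653)(0.3653)] / [1 - (0.3653)(0.3653)]
         = -0.30764409 / 0.86655591 = -0.355.
Therefore phi_{22} = -0.3550.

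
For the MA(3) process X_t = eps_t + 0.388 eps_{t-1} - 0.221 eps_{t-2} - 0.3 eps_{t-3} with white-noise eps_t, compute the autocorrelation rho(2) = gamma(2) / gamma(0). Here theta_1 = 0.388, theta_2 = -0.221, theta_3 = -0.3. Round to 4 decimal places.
\rho(2) = -0.2617

For an MA(q) process with theta_0 = 1, the autocovariance is
  gamma(k) = sigma^2 * sum_{i=0..q-k} theta_i * theta_{i+k},
and rho(k) = gamma(k) / gamma(0). Sigma^2 cancels.
  numerator   = (1)*(-0.221) + (0.388)*(-0.3) = -0.3374.
  denominator = (1)^2 + (0.388)^2 + (-0.221)^2 + (-0.3)^2 = 1.289385.
  rho(2) = -0.3374 / 1.289385 = -0.2617.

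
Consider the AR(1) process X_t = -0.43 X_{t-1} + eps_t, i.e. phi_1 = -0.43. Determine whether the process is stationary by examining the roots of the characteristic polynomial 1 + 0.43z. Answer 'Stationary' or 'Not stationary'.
\text{Stationary}

The AR(p) characteristic polynomial is P(z) = 1 + 0.43z.
Stationarity requires all roots to lie outside the unit circle, i.e. |z| > 1 for every root.
This is linear in z: 1 + (0.43) z = 0  =>  z = -1/(0.43) = -2.325581,  |z| = 2.325581.
Moduli of all roots: 2.3256.
All moduli strictly greater than 1? Yes.
Verdict: Stationary.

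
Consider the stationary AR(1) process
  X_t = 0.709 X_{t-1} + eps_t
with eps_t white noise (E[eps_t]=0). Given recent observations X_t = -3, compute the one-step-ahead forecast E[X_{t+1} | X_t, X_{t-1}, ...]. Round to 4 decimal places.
E[X_{t+1} \mid \mathcal F_t] = -2.1270

For an AR(p) model X_t = c + sum_i phi_i X_{t-i} + eps_t, the
one-step-ahead conditional mean is
  E[X_{t+1} | X_t, ...] = c + sum_i phi_i X_{t+1-i}.
Substitute known values:
  E[X_{t+1} | ...] = (0.709) * (-3)
                   = -2.1270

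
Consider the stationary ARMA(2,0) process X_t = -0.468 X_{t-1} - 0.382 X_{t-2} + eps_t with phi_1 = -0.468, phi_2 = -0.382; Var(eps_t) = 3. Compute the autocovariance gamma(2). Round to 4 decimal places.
\gamma(2) = -0.8868

Multiply the model equation by X_{t-k} and take expectations. With theta_0 = psi_0 = 1 and psi_j the MA(infinity) weights, this gives
  gamma(k) - sum_i phi_i gamma(k-i) = c_k,
  c_k = sigma^2 * sum_{j=k..q} theta_j psi_{j-k}   (c_k = 0 for k > q),
using gamma(-m) = gamma(m).
Pure AR (q = 0): c_0 = sigma^2 = 3, c_k = 0 for k >= 1.
Equations for k = 0, 1, 2 (AR order 2, c_2 = 0):
  (E0) gamma(0) = phi_1 gamma(1) + phi_2 gamma(2) + c_0
  (E1) gamma(1) = phi_1 gamma(0) + phi_2 gamma(1) + c_1
  (E2) gamma(2) = phi_1 gamma(1) + phi_2 gamma(0)
From (E1): gamma(1) = A gamma(0) + B with
  A = phi_1 / (1 - phi_2) = -0.468 / 1.382 = -0.33864,   B = c_1 / (1 - phi_2) = 0 / 1.382 = 0.
Insert (E2) into (E0): gamma(0) (1 - phi_2^2) = phi_1 (1 + phi_2) gamma(1) + c_0.
  phi_1 (1 + phi_2) = (-0.468)(0.618) = -0.289224,   1 - phi_2^2 = 0.854076.
Replace gamma(1) by A gamma(0) + B and collect gamma(0):
  gamma(0) [0.854076 - (-0.289224)(-0.33864)] = c_0 = 3
  gamma(0) * 0.756133 = 3
  gamma(0) = 3 / 0.756133 = 3.967554.
  gamma(1) = A gamma(0) = (-0.33864)(3.967554) = -1.343571.
  gamma(2) = phi_1 gamma(1) + phi_2 gamma(0) = (-0.468)(-1.343571) + (-0.382)(3.967554) = -0.886814.
Therefore gamma(2) = -0.8868 (to 4 decimal places).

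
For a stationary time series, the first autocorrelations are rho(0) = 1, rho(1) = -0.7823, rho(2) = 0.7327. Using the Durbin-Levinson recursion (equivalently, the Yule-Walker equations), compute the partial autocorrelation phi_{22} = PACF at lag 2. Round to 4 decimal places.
\phi_{22} = 0.3111

The PACF at lag k is phi_{kk}, the last component of the solution
to the Yule-Walker system G_k phi = r_k where
  (G_k)_{ij} = rho(|i - j|), (r_k)_i = rho(i), i,j = 1..k.
Equivalently, Durbin-Levinson gives phi_{kk} iteratively:
  phi_{11} = rho(1)
  phi_{kk} = [rho(k) - sum_{j=1..k-1} phi_{k-1,j} rho(k-j)]
            / [1 - sum_{j=1..k-1} phi_{k-1,j} rho(j)],
  phi_{k,j} = phi_{k-1,j} - phi_{kk} phi_{k-1,k-j},  j = 1..k-1.
Step k = 1:
  phi_11 = rho(1) = -0.7823.
Step k = 2:
  phi_22 = [rho(2) - phi_11 rho(1)] / [1 - phi_11 rho(1)] = [0.7327 - (-0.7823)(-0.7823)] / [1 - (-0.7823)(-0.7823)]
         = 0.12070671 / 0.38800671 = 0.3111.
Therefore phi_{22} = 0.3111.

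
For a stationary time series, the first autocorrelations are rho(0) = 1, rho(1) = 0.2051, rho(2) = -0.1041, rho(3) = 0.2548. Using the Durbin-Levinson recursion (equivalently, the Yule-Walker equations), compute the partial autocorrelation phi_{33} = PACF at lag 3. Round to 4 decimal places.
\phi_{33} = 0.3321

The PACF at lag k is phi_{kk}, the last component of the solution
to the Yule-Walker system G_k phi = r_k where
  (G_k)_{ij} = rho(|i - j|), (r_k)_i = rho(i), i,j = 1..k.
Equivalently, Durbin-Levinson gives phi_{kk} iteratively:
  phi_{11} = rho(1)
  phi_{kk} = [rho(k) - sum_{j=1..k-1} phi_{k-1,j} rho(k-j)]
            / [1 - sum_{j=1..k-1} phi_{k-1,j} rho(j)],
  phi_{k,j} = phi_{k-1,j} - phi_{kk} phi_{k-1,k-j},  j = 1..k-1.
Step k = 1:
  phi_11 = rho(1) = 0.2051.
Step k = 2:
  phi_22 = [rho(2) - phi_11 rho(1)] / [1 - phi_11 rho(1)] = [-0.1041 - (0.2051)(0.2051)] / [1 - (0.2051)(0.2051)]
         = -0.14616601 / 0.95793399 = -0.152585.
  Update: phi_21 = phi_11 - phi_22 phi_11 = 0.2051 - (-0.152585)(0.2051) = 0.236395.
Step k = 3:
  phi_33 = [rho(3) - phi_21 rho(2) - phi_22 rho(1)] / [1 - phi_21 rho(1) - phi_22 rho(2)]
    numerator   = 0.2548 - (0.236395)(-0.1041) - (-0.152585)(0.2051) = 0.31070384
    denominator = 1 - (0.236395)(0.2051) - (-0.152585)(-0.1041) = 0.9356313
  phi_33 = 0.31070384 / 0.9356313 = 0.3321.
Therefore phi_{33} = 0.3321.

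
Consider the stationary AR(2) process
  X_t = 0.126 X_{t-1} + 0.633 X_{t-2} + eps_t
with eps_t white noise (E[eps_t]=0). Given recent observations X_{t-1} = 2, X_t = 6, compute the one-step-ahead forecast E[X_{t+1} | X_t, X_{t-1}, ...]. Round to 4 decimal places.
E[X_{t+1} \mid \mathcal F_t] = 2.0220

For an AR(p) model X_t = c + sum_i phi_i X_{t-i} + eps_t, the
one-step-ahead conditional mean is
  E[X_{t+1} | X_t, ...] = c + sum_i phi_i X_{t+1-i}.
Substitute known values:
  E[X_{t+1} | ...] = (0.126) * (6) + (0.633) * (2)
                   = 2.0220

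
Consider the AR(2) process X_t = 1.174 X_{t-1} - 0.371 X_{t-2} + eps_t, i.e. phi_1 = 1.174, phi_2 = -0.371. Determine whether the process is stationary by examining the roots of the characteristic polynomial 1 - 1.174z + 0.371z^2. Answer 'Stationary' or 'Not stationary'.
\text{Stationary}

The AR(p) characteristic polynomial is P(z) = 1 - 1.174z + 0.371z^2.
Stationarity requires all roots to lie outside the unit circle, i.e. |z| > 1 for every root.
Set 1 + (-1.174) z + (0.371) z^2 = 0, i.e. a z^2 + b z + c = 0 with a = 0.371, b = -1.174, c = 1.
Discriminant D = b^2 - 4ac = (-1.174)^2 - 4*(0.371)*1 = 1.378276 - (1.484) = -0.105724.
D < 0, so the roots are the complex-conjugate pair z = (-b +/- i sqrt(-D)) / (2a) = 1.5822 +/- 0.4382i.
For a conjugate pair |z|^2 = z * conj(z) = (product of roots) = c/a = 1/(0.371) = 2.695418, so |z| = sqrt(2.695418) = 1.6418 for both roots.
Moduli of all roots: 1.6418, 1.6418.
All moduli strictly greater than 1? Yes.
Verdict: Stationary.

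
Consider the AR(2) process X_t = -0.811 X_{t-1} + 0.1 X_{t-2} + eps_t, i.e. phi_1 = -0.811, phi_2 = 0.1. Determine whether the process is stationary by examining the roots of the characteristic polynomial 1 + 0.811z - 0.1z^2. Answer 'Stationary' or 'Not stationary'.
\text{Stationary}

The AR(p) characteristic polynomial is P(z) = 1 + 0.811z - 0.1z^2.
Stationarity requires all roots to lie outside the unit circle, i.e. |z| > 1 for every root.
Set 1 + (0.811) z + (-0.1) z^2 = 0, i.e. a z^2 + b z + c = 0 with a = -0.1, b = 0.811, c = 1.
Discriminant D = b^2 - 4ac = (0.811)^2 - 4*(-0.1)*1 = 0.657721 - (-0.4) = 1.057721.
D >= 0, so the roots are real: z = (-b +/- sqrt(D)) / (2a) = (-0.811 +/- 1.028456) / (-0.2).
  z_1 = (-0.811 + 1.028456) / (-0.2) = -1.0873,   |z_1| = 1.0873.
  z_2 = (-0.811 - 1.028456) / (-0.2) = 9.1973,   |z_2| = 9.1973.
Moduli of all roots: 1.0873, 9.1973.
All moduli strictly greater than 1? Yes.
Verdict: Stationary.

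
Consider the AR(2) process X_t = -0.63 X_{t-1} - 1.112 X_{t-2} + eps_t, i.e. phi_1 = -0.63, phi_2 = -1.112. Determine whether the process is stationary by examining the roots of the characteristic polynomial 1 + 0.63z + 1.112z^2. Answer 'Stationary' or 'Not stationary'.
\text{Not stationary}

The AR(p) characteristic polynomial is P(z) = 1 + 0.63z + 1.112z^2.
Stationarity requires all roots to lie outside the unit circle, i.e. |z| > 1 for every root.
Set 1 + (0.63) z + (1.112) z^2 = 0, i.e. a z^2 + b z + c = 0 with a = 1.112, b = 0.63, c = 1.
Discriminant D = b^2 - 4ac = (0.63)^2 - 4*(1.112)*1 = 0.3969 - (4.448) = -4.0511.
D < 0, so the roots are the complex-conjugate pair z = (-b +/- i sqrt(-D)) / (2a) = -0.2833 +/- 0.905i.
For a conjugate pair |z|^2 = z * conj(z) = (product of roots) = c/a = 1/(1.112) = 0.899281, so |z| = sqrt(0.899281) = 0.9483 for both roots.
Moduli of all roots: 0.9483, 0.9483.
All moduli strictly greater than 1? No.
Verdict: Not stationary.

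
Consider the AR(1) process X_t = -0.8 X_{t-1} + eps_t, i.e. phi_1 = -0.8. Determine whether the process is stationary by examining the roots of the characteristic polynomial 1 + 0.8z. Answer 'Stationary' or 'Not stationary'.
\text{Stationary}

The AR(p) characteristic polynomial is P(z) = 1 + 0.8z.
Stationarity requires all roots to lie outside the unit circle, i.e. |z| > 1 for every root.
This is linear in z: 1 + (0.8) z = 0  =>  z = -1/(0.8) = -1.25,  |z| = 1.25.
Moduli of all roots: 1.2500.
All moduli strictly greater than 1? Yes.
Verdict: Stationary.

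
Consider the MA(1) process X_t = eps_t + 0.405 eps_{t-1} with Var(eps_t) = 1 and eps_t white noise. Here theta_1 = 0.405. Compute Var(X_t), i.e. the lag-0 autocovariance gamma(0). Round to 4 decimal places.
\gamma(0) = 1.1640

For an MA(q) process X_t = eps_t + sum_i theta_i eps_{t-i} with
Var(eps_t) = sigma^2, the variance is
  gamma(0) = sigma^2 * (1 + sum_i theta_i^2).
  sum_i theta_i^2 = (0.405)^2 = 0.164025.
  gamma(0) = 1 * (1 + 0.164025) = 1 * 1.164025 = 1.164025, which rounds to 1.1640.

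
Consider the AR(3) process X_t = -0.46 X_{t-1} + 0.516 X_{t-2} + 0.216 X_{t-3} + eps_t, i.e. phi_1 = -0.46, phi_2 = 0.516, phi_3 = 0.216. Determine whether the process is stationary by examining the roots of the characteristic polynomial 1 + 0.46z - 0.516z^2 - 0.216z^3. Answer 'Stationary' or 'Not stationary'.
\text{Stationary}

The AR(p) characteristic polynomial is P(z) = 1 + 0.46z - 0.516z^2 - 0.216z^3.
Stationarity requires all roots to lie outside the unit circle, i.e. |z| > 1 for every root.
Degree 3: look for a simple real root z0 first, then factor out (1 - z/z0) and solve the remaining quadratic.
Testing z0 = -2.5: P(-2.5) = 1 + (0.46)(-2.5) + (-0.516)(-2.5)^2 + (-0.216)(-2.5)^3
  = 1 + (-1.15) + (-3.225) + (3.375) = 0.  So z_0 = -2.5 is a root, |z_0| = 2.5.
Divide out the factor (1 + 0.4 z) = (1 - z/z0) (since 1/z0 = -0.4):
  P(z) = (1 + 0.4 z)(1 + (0.06) z + (-0.54) z^2)
  [check: z-coef 0.06 - (-0.4) = 0.46; z^2-coef -0.54 - (-0.4)(0.06) = -0.516; z^3-coef -(-0.4)(-0.54) = -0.216.]
Remaining roots from the quadratic factor 1 + (0.06) z + (-0.54) z^2:
  Set 1 + (0.06) z + (-0.54) z^2 = 0, i.e. a z^2 + b z + c = 0 with a = -0.54, b = 0.06, c = 1.
  Discriminant D = b^2 - 4ac = (0.06)^2 - 4*(-0.54)*1 = 0.0036 - (-2.16) = 2.1636.
  D >= 0, so the roots are real: z = (-b +/- sqrt(D)) / (2a) = (-0.06 +/- 1.470918) / (-1.08).
    z_1 = (-0.06 + 1.470918) / (-1.08) = -1.3064,   |z_1| = 1.3064.
    z_2 = (-0.06 - 1.470918) / (-1.08) = 1.4175,   |z_2| = 1.4175.
Moduli of all roots: 2.5000, 1.3064, 1.4175.
All moduli strictly greater than 1? Yes.
Verdict: Stationary.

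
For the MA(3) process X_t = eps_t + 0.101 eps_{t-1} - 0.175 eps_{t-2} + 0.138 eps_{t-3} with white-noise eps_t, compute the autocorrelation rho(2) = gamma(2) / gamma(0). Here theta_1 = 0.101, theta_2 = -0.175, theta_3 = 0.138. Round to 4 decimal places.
\rho(2) = -0.1520

For an MA(q) process with theta_0 = 1, the autocovariance is
  gamma(k) = sigma^2 * sum_{i=0..q-k} theta_i * theta_{i+k},
and rho(k) = gamma(k) / gamma(0). Sigma^2 cancels.
  numerator   = (1)*(-0.175) + (0.101)*(0.138) = -0.161062.
  denominator = (1)^2 + (0.101)^2 + (-0.175)^2 + (0.138)^2 = 1.05987.
  rho(2) = -0.161062 / 1.05987 = -0.1520.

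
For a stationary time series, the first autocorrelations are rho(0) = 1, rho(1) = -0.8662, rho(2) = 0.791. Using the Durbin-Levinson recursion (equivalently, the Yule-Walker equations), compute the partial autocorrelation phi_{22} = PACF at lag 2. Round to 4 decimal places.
\phi_{22} = 0.1630

The PACF at lag k is phi_{kk}, the last component of the solution
to the Yule-Walker system G_k phi = r_k where
  (G_k)_{ij} = rho(|i - j|), (r_k)_i = rho(i), i,j = 1..k.
Equivalently, Durbin-Levinson gives phi_{kk} iteratively:
  phi_{11} = rho(1)
  phi_{kk} = [rho(k) - sum_{j=1..k-1} phi_{k-1,j} rho(k-j)]
            / [1 - sum_{j=1..k-1} phi_{k-1,j} rho(j)],
  phi_{k,j} = phi_{k-1,j} - phi_{kk} phi_{k-1,k-j},  j = 1..k-1.
Step k = 1:
  phi_11 = rho(1) = -0.8662.
Step k = 2:
  phi_22 = [rho(2) - phi_11 rho(1)] / [1 - phi_11 rho(1)] = [0.791 - (-0.8662)(-0.8662)] / [1 - (-0.8662)(-0.8662)]
         = 0.04069756 / 0.24969756 = 0.163.
Therefore phi_{22} = 0.1630.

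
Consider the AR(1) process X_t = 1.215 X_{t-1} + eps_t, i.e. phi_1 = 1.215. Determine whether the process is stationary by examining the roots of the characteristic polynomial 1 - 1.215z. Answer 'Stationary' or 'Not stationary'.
\text{Not stationary}

The AR(p) characteristic polynomial is P(z) = 1 - 1.215z.
Stationarity requires all roots to lie outside the unit circle, i.e. |z| > 1 for every root.
This is linear in z: 1 + (-1.215) z = 0  =>  z = -1/(-1.215) = 0.823045,  |z| = 0.823045.
Moduli of all roots: 0.8230.
All moduli strictly greater than 1? No.
Verdict: Not stationary.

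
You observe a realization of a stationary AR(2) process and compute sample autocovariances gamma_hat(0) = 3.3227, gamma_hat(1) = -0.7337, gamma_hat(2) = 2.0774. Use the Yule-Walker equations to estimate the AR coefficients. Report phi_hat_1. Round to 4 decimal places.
\hat\phi_{1} = -0.0870

The Yule-Walker equations for an AR(p) process read, in matrix form,
  Gamma_p phi = r_p,   with   (Gamma_p)_{ij} = gamma(|i - j|),
                       (r_p)_i = gamma(i),   i,j = 1..p.
Substitute the sample gammas (Toeplitz matrix and right-hand side of size 2):
  Gamma_p = [[3.3227, -0.7337], [-0.7337, 3.3227]]
  r_p     = [-0.7337, 2.0774]
Written out:
  3.3227 phi_1 - 0.7337 phi_2 = -0.7337
  -0.7337 phi_1 + 3.3227 phi_2 = 2.0774
Solve by Cramer's rule:
  det = gamma(0)^2 - gamma(1)^2 = (3.3227)^2 - (-0.7337)^2 = 11.04033529 - 0.53831569 = 10.5020196
  phi_hat_1 = [gamma(1) gamma(0) - gamma(1) gamma(2)] / det = [(-0.7337)(3.3227) - (-0.7337)(2.0774)] / 10.5020196 = -0.91367661 / 10.5020196 = -0.087
  phi_hat_2 = [gamma(0) gamma(2) - gamma(1)^2] / det = [(3.3227)(2.0774) - (-0.7337)^2] / 10.5020196 = 6.36426129 / 10.5020196 = 0.606
So phi_hat = [-0.0870, 0.6060].
Therefore phi_hat_1 = -0.0870.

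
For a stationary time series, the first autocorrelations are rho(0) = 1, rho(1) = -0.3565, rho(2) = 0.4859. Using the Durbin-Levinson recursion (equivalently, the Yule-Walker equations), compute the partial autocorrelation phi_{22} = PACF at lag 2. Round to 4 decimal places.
\phi_{22} = 0.4110

The PACF at lag k is phi_{kk}, the last component of the solution
to the Yule-Walker system G_k phi = r_k where
  (G_k)_{ij} = rho(|i - j|), (r_k)_i = rho(i), i,j = 1..k.
Equivalently, Durbin-Levinson gives phi_{kk} iteratively:
  phi_{11} = rho(1)
  phi_{kk} = [rho(k) - sum_{j=1..k-1} phi_{k-1,j} rho(k-j)]
            / [1 - sum_{j=1..k-1} phi_{k-1,j} rho(j)],
  phi_{k,j} = phi_{k-1,j} - phi_{kk} phi_{k-1,k-j},  j = 1..k-1.
Step k = 1:
  phi_11 = rho(1) = -0.3565.
Step k = 2:
  phi_22 = [rho(2) - phi_11 rho(1)] / [1 - phi_11 rho(1)] = [0.4859 - (-0.3565)(-0.3565)] / [1 - (-0.3565)(-0.3565)]
         = 0.35880775 / 0.87290775 = 0.411.
Therefore phi_{22} = 0.4110.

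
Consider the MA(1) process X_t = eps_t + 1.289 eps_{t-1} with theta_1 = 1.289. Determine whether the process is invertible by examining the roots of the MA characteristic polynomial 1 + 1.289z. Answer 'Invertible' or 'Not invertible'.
\text{Not invertible}

The MA(q) characteristic polynomial is P(z) = 1 + 1.289z.
Invertibility requires all roots to lie outside the unit circle, i.e. |z| > 1 for every root.
This is linear in z: 1 + (1.289) z = 0  =>  z = -1/(1.289) = -0.775795,  |z| = 0.775795.
Moduli of all roots: 0.7758.
All moduli strictly greater than 1? No.
Verdict: Not invertible.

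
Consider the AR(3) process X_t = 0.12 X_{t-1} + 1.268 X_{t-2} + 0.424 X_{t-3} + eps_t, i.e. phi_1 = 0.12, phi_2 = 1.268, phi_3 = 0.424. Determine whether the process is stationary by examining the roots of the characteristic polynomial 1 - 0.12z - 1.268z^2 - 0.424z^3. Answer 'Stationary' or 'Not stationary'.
\text{Not stationary}

The AR(p) characteristic polynomial is P(z) = 1 - 0.12z - 1.268z^2 - 0.424z^3.
Stationarity requires all roots to lie outside the unit circle, i.e. |z| > 1 for every root.
Degree 3: look for a simple real root z0 first, then factor out (1 - z/z0) and solve the remaining quadratic.
Testing z0 = -2.5: P(-2.5) = 1 + (-0.12)(-2.5) + (-1.268)(-2.5)^2 + (-0.424)(-2.5)^3
  = 1 + (0.3) + (-7.925) + (6.625) = 0.  So z_0 = -2.5 is a root, |z_0| = 2.5.
Divide out the factor (1 + 0.4 z) = (1 - z/z0) (since 1/z0 = -0.4):
  P(z) = (1 + 0.4 z)(1 + (-0.52) z + (-1.06) z^2)
  [check: z-coef -0.52 - (-0.4) = -0.12; z^2-coef -1.06 - (-0.4)(-0.52) = -1.268; z^3-coef -(-0.4)(-1.06) = -0.424.]
Remaining roots from the quadratic factor 1 + (-0.52) z + (-1.06) z^2:
  Set 1 + (-0.52) z + (-1.06) z^2 = 0, i.e. a z^2 + b z + c = 0 with a = -1.06, b = -0.52, c = 1.
  Discriminant D = b^2 - 4ac = (-0.52)^2 - 4*(-1.06)*1 = 0.2704 - (-4.24) = 4.5104.
  D >= 0, so the roots are real: z = (-b +/- sqrt(D)) / (2a) = (0.52 +/- 2.12377) / (-2.12).
    z_1 = (0.52 + 2.12377) / (-2.12) = -1.2471,   |z_1| = 1.2471.
    z_2 = (0.52 - 2.12377) / (-2.12) = 0.7565,   |z_2| = 0.7565.
Moduli of all roots: 2.5000, 1.2471, 0.7565.
All moduli strictly greater than 1? No.
Verdict: Not stationary.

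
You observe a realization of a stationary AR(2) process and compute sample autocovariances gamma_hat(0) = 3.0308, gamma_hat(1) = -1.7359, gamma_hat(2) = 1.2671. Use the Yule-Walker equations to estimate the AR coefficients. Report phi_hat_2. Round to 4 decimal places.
\hat\phi_{2} = 0.1340

The Yule-Walker equations for an AR(p) process read, in matrix form,
  Gamma_p phi = r_p,   with   (Gamma_p)_{ij} = gamma(|i - j|),
                       (r_p)_i = gamma(i),   i,j = 1..p.
Substitute the sample gammas (Toeplitz matrix and right-hand side of size 2):
  Gamma_p = [[3.0308, -1.7359], [-1.7359, 3.0308]]
  r_p     = [-1.7359, 1.2671]
Written out:
  3.0308 phi_1 - 1.7359 phi_2 = -1.7359
  -1.7359 phi_1 + 3.0308 phi_2 = 1.2671
Solve by Cramer's rule:
  det = gamma(0)^2 - gamma(1)^2 = (3.0308)^2 - (-1.7359)^2 = 9.18574864 - 3.01334881 = 6.17239983
  phi_hat_1 = [gamma(1) gamma(0) - gamma(1) gamma(2)] / det = [(-1.7359)(3.0308) - (-1.7359)(1.2671)] / 6.17239983 = -3.06160683 / 6.17239983 = -0.496
  phi_hat_2 = [gamma(0) gamma(2) - gamma(1)^2] / det = [(3.0308)(1.2671) - (-1.7359)^2] / 6.17239983 = 0.82697787 / 6.17239983 = 0.134
So phi_hat = [-0.4960, 0.1340].
Therefore phi_hat_2 = 0.1340.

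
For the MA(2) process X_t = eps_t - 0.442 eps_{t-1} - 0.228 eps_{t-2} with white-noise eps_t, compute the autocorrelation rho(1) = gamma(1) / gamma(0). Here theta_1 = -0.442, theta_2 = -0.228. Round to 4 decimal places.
\rho(1) = -0.2736

For an MA(q) process with theta_0 = 1, the autocovariance is
  gamma(k) = sigma^2 * sum_{i=0..q-k} theta_i * theta_{i+k},
and rho(k) = gamma(k) / gamma(0). Sigma^2 cancels.
  numerator   = (1)*(-0.442) + (-0.442)*(-0.228) = -0.341224.
  denominator = (1)^2 + (-0.442)^2 + (-0.228)^2 = 1.247348.
  rho(1) = -0.341224 / 1.247348 = -0.2736.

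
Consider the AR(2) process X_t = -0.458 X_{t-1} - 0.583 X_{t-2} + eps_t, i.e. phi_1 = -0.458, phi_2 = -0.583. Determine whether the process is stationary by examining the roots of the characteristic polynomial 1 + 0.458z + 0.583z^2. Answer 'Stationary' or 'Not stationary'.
\text{Stationary}

The AR(p) characteristic polynomial is P(z) = 1 + 0.458z + 0.583z^2.
Stationarity requires all roots to lie outside the unit circle, i.e. |z| > 1 for every root.
Set 1 + (0.458) z + (0.583) z^2 = 0, i.e. a z^2 + b z + c = 0 with a = 0.583, b = 0.458, c = 1.
Discriminant D = b^2 - 4ac = (0.458)^2 - 4*(0.583)*1 = 0.209764 - (2.332) = -2.122236.
D < 0, so the roots are the complex-conjugate pair z = (-b +/- i sqrt(-D)) / (2a) = -0.3928 +/- 1.2494i.
For a conjugate pair |z|^2 = z * conj(z) = (product of roots) = c/a = 1/(0.583) = 1.715266, so |z| = sqrt(1.715266) = 1.3097 for both roots.
Moduli of all roots: 1.3097, 1.3097.
All moduli strictly greater than 1? Yes.
Verdict: Stationary.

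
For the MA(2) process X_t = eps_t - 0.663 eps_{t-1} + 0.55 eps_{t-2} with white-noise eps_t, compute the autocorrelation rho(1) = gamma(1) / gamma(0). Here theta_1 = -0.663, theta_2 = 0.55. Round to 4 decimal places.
\rho(1) = -0.5899

For an MA(q) process with theta_0 = 1, the autocovariance is
  gamma(k) = sigma^2 * sum_{i=0..q-k} theta_i * theta_{i+k},
and rho(k) = gamma(k) / gamma(0). Sigma^2 cancels.
  numerator   = (1)*(-0.663) + (-0.663)*(0.55) = -1.02765.
  denominator = (1)^2 + (-0.663)^2 + (0.55)^2 = 1.742069.
  rho(1) = -1.02765 / 1.742069 = -0.5899.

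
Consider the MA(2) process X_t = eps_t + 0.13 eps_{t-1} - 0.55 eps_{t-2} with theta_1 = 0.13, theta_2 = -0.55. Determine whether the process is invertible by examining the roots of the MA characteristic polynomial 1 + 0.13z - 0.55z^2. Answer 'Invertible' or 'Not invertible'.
\text{Invertible}

The MA(q) characteristic polynomial is P(z) = 1 + 0.13z - 0.55z^2.
Invertibility requires all roots to lie outside the unit circle, i.e. |z| > 1 for every root.
Set 1 + (0.13) z + (-0.55) z^2 = 0, i.e. a z^2 + b z + c = 0 with a = -0.55, b = 0.13, c = 1.
Discriminant D = b^2 - 4ac = (0.13)^2 - 4*(-0.55)*1 = 0.0169 - (-2.2) = 2.2169.
D >= 0, so the roots are real: z = (-b +/- sqrt(D)) / (2a) = (-0.13 +/- 1.488926) / (-1.1).
  z_1 = (-0.13 + 1.488926) / (-1.1) = -1.2354,   |z_1| = 1.2354.
  z_2 = (-0.13 - 1.488926) / (-1.1) = 1.4718,   |z_2| = 1.4718.
Moduli of all roots: 1.2354, 1.4718.
All moduli strictly greater than 1? Yes.
Verdict: Invertible.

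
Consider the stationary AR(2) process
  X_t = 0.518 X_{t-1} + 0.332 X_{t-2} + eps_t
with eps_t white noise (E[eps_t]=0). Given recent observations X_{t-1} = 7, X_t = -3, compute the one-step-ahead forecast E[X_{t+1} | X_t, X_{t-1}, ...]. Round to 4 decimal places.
E[X_{t+1} \mid \mathcal F_t] = 0.7700

For an AR(p) model X_t = c + sum_i phi_i X_{t-i} + eps_t, the
one-step-ahead conditional mean is
  E[X_{t+1} | X_t, ...] = c + sum_i phi_i X_{t+1-i}.
Substitute known values:
  E[X_{t+1} | ...] = (0.518) * (-3) + (0.332) * (7)
                   = 0.7700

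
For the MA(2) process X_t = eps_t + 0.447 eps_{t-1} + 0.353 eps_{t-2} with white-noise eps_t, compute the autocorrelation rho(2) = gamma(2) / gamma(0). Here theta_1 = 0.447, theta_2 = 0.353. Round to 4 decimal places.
\rho(2) = 0.2665

For an MA(q) process with theta_0 = 1, the autocovariance is
  gamma(k) = sigma^2 * sum_{i=0..q-k} theta_i * theta_{i+k},
and rho(k) = gamma(k) / gamma(0). Sigma^2 cancels.
  numerator   = (1)*(0.353) = 0.353.
  denominator = (1)^2 + (0.447)^2 + (0.353)^2 = 1.324418.
  rho(2) = 0.353 / 1.324418 = 0.2665.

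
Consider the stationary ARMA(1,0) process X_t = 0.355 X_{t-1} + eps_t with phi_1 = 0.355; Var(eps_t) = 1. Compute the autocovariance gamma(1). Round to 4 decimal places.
\gamma(1) = 0.4062

Multiply the model equation by X_{t-k} and take expectations. With theta_0 = psi_0 = 1 and psi_j the MA(infinity) weights, this gives
  gamma(k) - sum_i phi_i gamma(k-i) = c_k,
  c_k = sigma^2 * sum_{j=k..q} theta_j psi_{j-k}   (c_k = 0 for k > q),
using gamma(-m) = gamma(m).
Pure AR (q = 0): c_0 = sigma^2 = 1, c_k = 0 for k >= 1.
Equations for k = 0 and k = 1 (AR order 1):
  gamma(0) = phi_1 gamma(1) + c_0
  gamma(1) = phi_1 gamma(0) + c_1
Substituting the second into the first: gamma(0) (1 - phi_1^2) = c_0 + phi_1 c_1, so
  gamma(0) = c_0 / (1 - phi_1^2) = 1 / (1 - (0.355)^2) = 1 / 0.873975 = 1.144197.
  gamma(1) = phi_1 gamma(0) = (0.355)(1.144197) = 0.40619.
Therefore gamma(1) = 0.4062 (to 4 decimal places).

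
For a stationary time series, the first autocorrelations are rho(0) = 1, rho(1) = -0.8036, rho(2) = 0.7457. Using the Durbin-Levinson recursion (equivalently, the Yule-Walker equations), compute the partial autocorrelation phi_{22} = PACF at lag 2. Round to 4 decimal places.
\phi_{22} = 0.2821

The PACF at lag k is phi_{kk}, the last component of the solution
to the Yule-Walker system G_k phi = r_k where
  (G_k)_{ij} = rho(|i - j|), (r_k)_i = rho(i), i,j = 1..k.
Equivalently, Durbin-Levinson gives phi_{kk} iteratively:
  phi_{11} = rho(1)
  phi_{kk} = [rho(k) - sum_{j=1..k-1} phi_{k-1,j} rho(k-j)]
            / [1 - sum_{j=1..k-1} phi_{k-1,j} rho(j)],
  phi_{k,j} = phi_{k-1,j} - phi_{kk} phi_{k-1,k-j},  j = 1..k-1.
Step k = 1:
  phi_11 = rho(1) = -0.8036.
Step k = 2:
  phi_22 = [rho(2) - phi_11 rho(1)] / [1 - phi_11 rho(1)] = [0.7457 - (-0.8036)(-0.8036)] / [1 - (-0.8036)(-0.8036)]
         = 0.09992704 / 0.35422704 = 0.2821.
Therefore phi_{22} = 0.2821.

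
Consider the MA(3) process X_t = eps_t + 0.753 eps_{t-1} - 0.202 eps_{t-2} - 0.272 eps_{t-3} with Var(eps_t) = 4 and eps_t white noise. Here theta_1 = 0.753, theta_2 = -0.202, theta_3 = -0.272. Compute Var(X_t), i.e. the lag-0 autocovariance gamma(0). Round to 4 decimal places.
\gamma(0) = 6.7272

For an MA(q) process X_t = eps_t + sum_i theta_i eps_{t-i} with
Var(eps_t) = sigma^2, the variance is
  gamma(0) = sigma^2 * (1 + sum_i theta_i^2).
  sum_i theta_i^2 = (0.753)^2 + (-0.202)^2 + (-0.272)^2 = 0.567009 + 0.040804 + 0.073984 = 0.681797.
  gamma(0) = 4 * (1 + 0.681797) = 4 * 1.681797 = 6.727188, which rounds to 6.7272.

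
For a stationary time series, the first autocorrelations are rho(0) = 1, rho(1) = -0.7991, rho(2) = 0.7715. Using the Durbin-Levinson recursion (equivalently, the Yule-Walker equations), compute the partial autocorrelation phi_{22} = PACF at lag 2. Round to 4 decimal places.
\phi_{22} = 0.3678

The PACF at lag k is phi_{kk}, the last component of the solution
to the Yule-Walker system G_k phi = r_k where
  (G_k)_{ij} = rho(|i - j|), (r_k)_i = rho(i), i,j = 1..k.
Equivalently, Durbin-Levinson gives phi_{kk} iteratively:
  phi_{11} = rho(1)
  phi_{kk} = [rho(k) - sum_{j=1..k-1} phi_{k-1,j} rho(k-j)]
            / [1 - sum_{j=1..k-1} phi_{k-1,j} rho(j)],
  phi_{k,j} = phi_{k-1,j} - phi_{kk} phi_{k-1,k-j},  j = 1..k-1.
Step k = 1:
  phi_11 = rho(1) = -0.7991.
Step k = 2:
  phi_22 = [rho(2) - phi_11 rho(1)] / [1 - phi_11 rho(1)] = [0.7715 - (-0.7991)(-0.7991)] / [1 - (-0.7991)(-0.7991)]
         = 0.13293919 / 0.36143919 = 0.3678.
Therefore phi_{22} = 0.3678.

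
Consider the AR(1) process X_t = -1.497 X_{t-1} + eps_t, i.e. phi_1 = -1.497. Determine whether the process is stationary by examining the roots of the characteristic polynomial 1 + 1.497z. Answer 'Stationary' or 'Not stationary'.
\text{Not stationary}

The AR(p) characteristic polynomial is P(z) = 1 + 1.497z.
Stationarity requires all roots to lie outside the unit circle, i.e. |z| > 1 for every root.
This is linear in z: 1 + (1.497) z = 0  =>  z = -1/(1.497) = -0.668003,  |z| = 0.668003.
Moduli of all roots: 0.6680.
All moduli strictly greater than 1? No.
Verdict: Not stationary.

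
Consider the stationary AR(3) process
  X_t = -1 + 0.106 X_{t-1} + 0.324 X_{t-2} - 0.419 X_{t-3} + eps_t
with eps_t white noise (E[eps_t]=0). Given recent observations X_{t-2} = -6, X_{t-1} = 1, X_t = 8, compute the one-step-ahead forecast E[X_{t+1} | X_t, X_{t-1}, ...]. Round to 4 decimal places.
E[X_{t+1} \mid \mathcal F_t] = 2.6860

For an AR(p) model X_t = c + sum_i phi_i X_{t-i} + eps_t, the
one-step-ahead conditional mean is
  E[X_{t+1} | X_t, ...] = c + sum_i phi_i X_{t+1-i}.
Substitute known values:
  E[X_{t+1} | ...] = -1 + (0.106) * (8) + (0.324) * (1) + (-0.419) * (-6)
                   = 2.6860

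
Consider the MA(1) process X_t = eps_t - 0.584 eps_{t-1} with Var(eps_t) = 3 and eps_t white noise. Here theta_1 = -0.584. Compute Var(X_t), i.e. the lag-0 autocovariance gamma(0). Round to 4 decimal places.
\gamma(0) = 4.0232

For an MA(q) process X_t = eps_t + sum_i theta_i eps_{t-i} with
Var(eps_t) = sigma^2, the variance is
  gamma(0) = sigma^2 * (1 + sum_i theta_i^2).
  sum_i theta_i^2 = (-0.584)^2 = 0.341056.
  gamma(0) = 3 * (1 + 0.341056) = 3 * 1.341056 = 4.023168, which rounds to 4.0232.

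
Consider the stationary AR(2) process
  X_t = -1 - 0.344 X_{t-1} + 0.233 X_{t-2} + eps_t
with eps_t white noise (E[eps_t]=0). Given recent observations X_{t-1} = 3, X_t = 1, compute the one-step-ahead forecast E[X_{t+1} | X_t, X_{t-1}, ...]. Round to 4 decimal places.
E[X_{t+1} \mid \mathcal F_t] = -0.6450

For an AR(p) model X_t = c + sum_i phi_i X_{t-i} + eps_t, the
one-step-ahead conditional mean is
  E[X_{t+1} | X_t, ...] = c + sum_i phi_i X_{t+1-i}.
Substitute known values:
  E[X_{t+1} | ...] = -1 + (-0.344) * (1) + (0.233) * (3)
                   = -0.6450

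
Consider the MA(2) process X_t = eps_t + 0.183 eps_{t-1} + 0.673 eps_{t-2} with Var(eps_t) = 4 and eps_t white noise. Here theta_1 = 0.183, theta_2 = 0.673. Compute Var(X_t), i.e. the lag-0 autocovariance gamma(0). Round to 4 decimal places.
\gamma(0) = 5.9457

For an MA(q) process X_t = eps_t + sum_i theta_i eps_{t-i} with
Var(eps_t) = sigma^2, the variance is
  gamma(0) = sigma^2 * (1 + sum_i theta_i^2).
  sum_i theta_i^2 = (0.183)^2 + (0.673)^2 = 0.033489 + 0.452929 = 0.486418.
  gamma(0) = 4 * (1 + 0.486418) = 4 * 1.486418 = 5.945672, which rounds to 5.9457.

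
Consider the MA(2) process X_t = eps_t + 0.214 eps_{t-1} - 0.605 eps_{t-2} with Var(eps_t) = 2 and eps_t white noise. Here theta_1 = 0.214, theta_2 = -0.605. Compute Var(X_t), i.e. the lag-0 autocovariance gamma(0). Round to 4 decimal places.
\gamma(0) = 2.8236

For an MA(q) process X_t = eps_t + sum_i theta_i eps_{t-i} with
Var(eps_t) = sigma^2, the variance is
  gamma(0) = sigma^2 * (1 + sum_i theta_i^2).
  sum_i theta_i^2 = (0.214)^2 + (-0.605)^2 = 0.045796 + 0.366025 = 0.411821.
  gamma(0) = 2 * (1 + 0.411821) = 2 * 1.411821 = 2.823642, which rounds to 2.8236.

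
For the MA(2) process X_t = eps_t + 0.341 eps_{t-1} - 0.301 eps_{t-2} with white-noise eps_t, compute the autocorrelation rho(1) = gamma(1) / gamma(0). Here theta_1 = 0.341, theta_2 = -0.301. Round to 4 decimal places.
\rho(1) = 0.1975

For an MA(q) process with theta_0 = 1, the autocovariance is
  gamma(k) = sigma^2 * sum_{i=0..q-k} theta_i * theta_{i+k},
and rho(k) = gamma(k) / gamma(0). Sigma^2 cancels.
  numerator   = (1)*(0.341) + (0.341)*(-0.301) = 0.238359.
  denominator = (1)^2 + (0.341)^2 + (-0.301)^2 = 1.206882.
  rho(1) = 0.238359 / 1.206882 = 0.1975.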